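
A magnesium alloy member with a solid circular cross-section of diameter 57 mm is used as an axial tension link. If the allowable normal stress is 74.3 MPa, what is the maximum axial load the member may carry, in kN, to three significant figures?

190 kN

A = 2552 mm².
P_max = σ_allow · A = 74.3 · 2552 = 189600 N = 189.6 kN.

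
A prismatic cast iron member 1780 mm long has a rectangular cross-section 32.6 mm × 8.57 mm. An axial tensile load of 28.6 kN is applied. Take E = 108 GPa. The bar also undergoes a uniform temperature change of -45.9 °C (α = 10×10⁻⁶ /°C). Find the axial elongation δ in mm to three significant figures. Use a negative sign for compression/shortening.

A = 279.4 mm².
δ_mech = NL/(AE) = 28600·1780/(279.4·108000) = 1.687 mm.
δ_thermal = αLΔT = 10e-6·1780·-45.9 = -0.817 mm.
δ = δ_mech + δ_thermal = 0.8702 mm.

0.870 mm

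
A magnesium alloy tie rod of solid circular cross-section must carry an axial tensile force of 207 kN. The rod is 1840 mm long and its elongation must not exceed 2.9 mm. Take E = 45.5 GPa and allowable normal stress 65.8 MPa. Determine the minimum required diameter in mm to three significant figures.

63.3 mm

Required area A ≥ P/σ_allow = 207000/65.8 = 3146 mm².
For a solid circular section, d ≥ √(4A/π) = 63.29 mm.
Elongation limit: A ≥ PL/(Eδ_allow) = 207000·1840/(45500·2.9) = 2887 mm² ⇒ d ≥ 60.62 mm.
The stress limit governs.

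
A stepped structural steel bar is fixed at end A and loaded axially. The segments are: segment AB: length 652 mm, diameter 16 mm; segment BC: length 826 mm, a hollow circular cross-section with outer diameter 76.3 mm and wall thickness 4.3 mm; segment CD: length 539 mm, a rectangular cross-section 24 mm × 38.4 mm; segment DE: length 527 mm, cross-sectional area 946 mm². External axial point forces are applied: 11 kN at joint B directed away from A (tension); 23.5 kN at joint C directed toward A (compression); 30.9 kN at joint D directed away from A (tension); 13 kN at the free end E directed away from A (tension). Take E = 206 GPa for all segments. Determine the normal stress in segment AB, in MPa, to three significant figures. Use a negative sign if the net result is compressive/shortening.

156 MPa

Internal axial forces (sectioning from the free end, tension +): N_DE = 13 kN, N_CD = 43.9 kN, N_BC = 20.4 kN, N_AB = 31.4 kN.
A_AB = 201.1 mm².
σ_AB = N_AB/A_AB = 31400/201.1 = 156.2 MPa.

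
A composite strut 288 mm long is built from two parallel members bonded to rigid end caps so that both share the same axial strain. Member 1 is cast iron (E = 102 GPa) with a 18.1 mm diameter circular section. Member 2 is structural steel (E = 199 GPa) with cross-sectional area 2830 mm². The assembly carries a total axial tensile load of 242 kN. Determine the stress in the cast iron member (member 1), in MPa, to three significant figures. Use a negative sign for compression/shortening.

41.9 MPa

A_1 = 257.3 mm².
Equal strain + equilibrium ⇒ each member carries load in proportion to AE: A₁E₁ = 26250000 N, A₂E₂ = 563200000 N, ΣAE = 589400000 N.
σ₁ = P·E₁/ΣAE = 242000·102000/589400000 = 41.88 MPa.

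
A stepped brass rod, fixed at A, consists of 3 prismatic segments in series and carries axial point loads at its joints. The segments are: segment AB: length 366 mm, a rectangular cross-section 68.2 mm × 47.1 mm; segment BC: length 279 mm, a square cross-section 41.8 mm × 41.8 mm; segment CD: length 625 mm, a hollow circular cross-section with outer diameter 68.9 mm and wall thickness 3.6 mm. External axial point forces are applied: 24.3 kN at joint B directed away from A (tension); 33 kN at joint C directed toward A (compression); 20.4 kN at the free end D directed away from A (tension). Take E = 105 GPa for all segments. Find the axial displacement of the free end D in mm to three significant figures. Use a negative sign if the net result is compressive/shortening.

Internal axial forces (sectioning from the free end, tension +): N_CD = 20.4 kN, N_BC = -12.6 kN, N_AB = 11.7 kN.
A_AB = 3212 mm².
A_BC = 1747 mm².
A_CD = 738.5 mm².
δ_AB = 11700·366/(3212·105000) = 0.0127 mm
δ_BC = -12600·279/(1747·105000) = -0.01916 mm
δ_CD = 20400·625/(738.5·105000) = 0.1644 mm
δ = Σδ_i = 0.158 mm.

0.158 mm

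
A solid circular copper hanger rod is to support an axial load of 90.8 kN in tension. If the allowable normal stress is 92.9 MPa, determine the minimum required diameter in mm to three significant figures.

Required area A ≥ P/σ_allow = 90800/92.9 = 977.4 mm².
For a solid circular section, d ≥ √(4A/π) = 35.28 mm.

35.3 mm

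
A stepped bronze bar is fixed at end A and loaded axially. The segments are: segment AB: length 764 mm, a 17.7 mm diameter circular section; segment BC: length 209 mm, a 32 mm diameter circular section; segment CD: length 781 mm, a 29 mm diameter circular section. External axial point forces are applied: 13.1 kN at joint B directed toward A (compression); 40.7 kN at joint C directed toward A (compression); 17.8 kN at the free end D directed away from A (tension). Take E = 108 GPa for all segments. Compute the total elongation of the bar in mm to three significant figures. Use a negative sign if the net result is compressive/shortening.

-0.895 mm

Internal axial forces (sectioning from the free end, tension +): N_CD = 17.8 kN, N_BC = -22.9 kN, N_AB = -36 kN.
A_AB = 246.1 mm².
A_BC = 804.2 mm².
A_CD = 660.5 mm².
δ_AB = -36000·764/(246.1·108000) = -1.035 mm
δ_BC = -22900·209/(804.2·108000) = -0.0551 mm
δ_CD = 17800·781/(660.5·108000) = 0.1949 mm
δ = Σδ_i = -0.8952 mm.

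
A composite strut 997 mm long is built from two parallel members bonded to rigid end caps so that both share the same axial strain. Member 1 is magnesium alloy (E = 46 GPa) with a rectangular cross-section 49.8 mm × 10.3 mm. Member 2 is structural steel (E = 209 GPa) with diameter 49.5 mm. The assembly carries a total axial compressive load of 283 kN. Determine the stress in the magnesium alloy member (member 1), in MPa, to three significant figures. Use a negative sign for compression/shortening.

-30.6 MPa

A_1 = 512.9 mm².
A_2 = 1924 mm².
Equal strain + equilibrium ⇒ each member carries load in proportion to AE: A₁E₁ = 23600000 N, A₂E₂ = 402200000 N, ΣAE = 425800000 N.
σ₁ = P·E₁/ΣAE = -283000·46000/425800000 = -30.57 MPa.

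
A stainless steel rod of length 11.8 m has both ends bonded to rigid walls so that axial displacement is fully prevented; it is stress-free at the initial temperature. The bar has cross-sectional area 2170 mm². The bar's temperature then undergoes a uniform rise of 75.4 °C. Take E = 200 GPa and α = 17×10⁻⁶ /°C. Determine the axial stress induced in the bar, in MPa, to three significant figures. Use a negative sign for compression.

Free thermal expansion αLΔT = 17e-6 · 11800 · 75.4 = 15.13 mm.
The walls impose strain ε = −(15.13)/11800 = -1.2818e-03; σ = Eε = 200000 · -1.2818e-03 = -256.4 MPa.

-256 MPa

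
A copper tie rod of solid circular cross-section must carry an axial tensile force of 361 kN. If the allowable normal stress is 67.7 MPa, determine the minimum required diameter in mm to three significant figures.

82.4 mm

Required area A ≥ P/σ_allow = 361000/67.7 = 5332 mm².
For a solid circular section, d ≥ √(4A/π) = 82.4 mm.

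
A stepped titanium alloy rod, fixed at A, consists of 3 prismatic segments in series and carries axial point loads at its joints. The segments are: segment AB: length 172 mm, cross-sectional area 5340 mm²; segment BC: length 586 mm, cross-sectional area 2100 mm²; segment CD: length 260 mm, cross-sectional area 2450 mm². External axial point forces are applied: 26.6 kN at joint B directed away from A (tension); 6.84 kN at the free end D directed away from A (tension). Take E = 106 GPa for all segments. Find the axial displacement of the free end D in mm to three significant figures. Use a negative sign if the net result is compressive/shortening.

0.0350 mm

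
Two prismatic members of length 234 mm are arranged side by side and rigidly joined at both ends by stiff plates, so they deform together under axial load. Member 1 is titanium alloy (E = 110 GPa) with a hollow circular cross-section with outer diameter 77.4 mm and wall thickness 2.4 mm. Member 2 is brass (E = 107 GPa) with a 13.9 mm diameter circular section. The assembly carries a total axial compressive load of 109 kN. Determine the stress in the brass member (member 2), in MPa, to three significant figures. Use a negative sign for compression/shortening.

A_1 = 565.5 mm².
A_2 = 151.7 mm².
Equal strain + equilibrium ⇒ each member carries load in proportion to AE: A₁E₁ = 62200000 N, A₂E₂ = 16240000 N, ΣAE = 78440000 N.
σ₂ = P·E₂/ΣAE = -109000·107000/78440000 = -148.7 MPa.

-149 MPa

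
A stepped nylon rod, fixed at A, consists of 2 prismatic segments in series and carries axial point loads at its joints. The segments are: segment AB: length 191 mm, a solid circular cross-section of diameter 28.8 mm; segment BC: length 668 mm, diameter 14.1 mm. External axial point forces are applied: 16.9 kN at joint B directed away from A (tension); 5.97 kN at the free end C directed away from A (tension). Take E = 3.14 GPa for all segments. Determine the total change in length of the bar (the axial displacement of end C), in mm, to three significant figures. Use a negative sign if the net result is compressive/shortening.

10.3 mm

Internal axial forces (sectioning from the free end, tension +): N_BC = 5.97 kN, N_AB = 22.87 kN.
A_AB = 651.4 mm².
A_BC = 156.1 mm².
δ_AB = 22870·191/(651.4·3140) = 2.135 mm
δ_BC = 5970·668/(156.1·3140) = 8.134 mm
δ = Σδ_i = 10.27 mm.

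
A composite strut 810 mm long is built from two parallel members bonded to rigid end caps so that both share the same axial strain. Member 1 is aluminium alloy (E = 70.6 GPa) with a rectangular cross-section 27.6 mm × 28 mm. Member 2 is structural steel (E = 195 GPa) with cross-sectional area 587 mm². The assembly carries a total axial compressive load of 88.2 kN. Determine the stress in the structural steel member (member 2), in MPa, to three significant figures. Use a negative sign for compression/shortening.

A_1 = 772.8 mm².
Equal strain + equilibrium ⇒ each member carries load in proportion to AE: A₁E₁ = 54560000 N, A₂E₂ = 114500000 N, ΣAE = 169000000 N.
σ₂ = P·E₂/ΣAE = -88200·195000/169000000 = -101.8 MPa.

-102 MPa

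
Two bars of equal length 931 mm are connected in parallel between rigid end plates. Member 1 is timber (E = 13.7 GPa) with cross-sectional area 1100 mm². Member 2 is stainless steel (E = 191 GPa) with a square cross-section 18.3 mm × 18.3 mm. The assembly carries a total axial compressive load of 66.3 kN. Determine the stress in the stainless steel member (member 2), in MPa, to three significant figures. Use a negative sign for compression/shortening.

-160 MPa

A_2 = 334.9 mm².
Equal strain + equilibrium ⇒ each member carries load in proportion to AE: A₁E₁ = 15070000 N, A₂E₂ = 63960000 N, ΣAE = 79030000 N.
σ₂ = P·E₂/ΣAE = -66300·191000/79030000 = -160.2 MPa.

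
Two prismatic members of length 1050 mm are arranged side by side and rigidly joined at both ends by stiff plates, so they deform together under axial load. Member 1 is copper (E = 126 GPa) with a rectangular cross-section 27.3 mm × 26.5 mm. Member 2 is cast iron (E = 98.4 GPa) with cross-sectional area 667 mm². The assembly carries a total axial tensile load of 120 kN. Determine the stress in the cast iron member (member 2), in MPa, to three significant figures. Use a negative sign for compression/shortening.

75.3 MPa

A_1 = 723.5 mm².
Equal strain + equilibrium ⇒ each member carries load in proportion to AE: A₁E₁ = 91150000 N, A₂E₂ = 65630000 N, ΣAE = 156800000 N.
σ₂ = P·E₂/ΣAE = 120000·98400/156800000 = 75.31 MPa.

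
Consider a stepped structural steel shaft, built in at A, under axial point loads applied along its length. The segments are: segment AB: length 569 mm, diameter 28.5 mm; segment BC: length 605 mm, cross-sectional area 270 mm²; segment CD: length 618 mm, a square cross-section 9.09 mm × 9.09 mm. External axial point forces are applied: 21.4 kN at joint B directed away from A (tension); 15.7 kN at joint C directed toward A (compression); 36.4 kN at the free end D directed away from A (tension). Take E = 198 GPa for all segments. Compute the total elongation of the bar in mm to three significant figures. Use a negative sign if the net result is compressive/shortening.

Internal axial forces (sectioning from the free end, tension +): N_CD = 36.4 kN, N_BC = 20.7 kN, N_AB = 42.1 kN.
A_AB = 637.9 mm².
A_CD = 82.63 mm².
δ_AB = 42100·569/(637.9·198000) = 0.1896 mm
δ_BC = 20700·605/(270·198000) = 0.2343 mm
δ_CD = 36400·618/(82.63·198000) = 1.375 mm
δ = Σδ_i = 1.799 mm.

1.80 mm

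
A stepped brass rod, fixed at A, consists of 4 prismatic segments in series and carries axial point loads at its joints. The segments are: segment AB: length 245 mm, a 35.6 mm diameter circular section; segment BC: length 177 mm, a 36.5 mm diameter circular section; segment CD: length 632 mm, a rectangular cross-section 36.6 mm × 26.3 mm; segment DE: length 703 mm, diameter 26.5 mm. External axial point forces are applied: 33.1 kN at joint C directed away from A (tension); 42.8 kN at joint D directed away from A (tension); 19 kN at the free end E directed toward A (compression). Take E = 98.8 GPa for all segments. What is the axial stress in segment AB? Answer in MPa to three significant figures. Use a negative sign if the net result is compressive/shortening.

57.2 MPa

Internal axial forces (sectioning from the free end, tension +): N_DE = -19 kN, N_CD = 23.8 kN, N_BC = 56.9 kN, N_AB = 56.9 kN.
A_AB = 995.4 mm².
σ_AB = N_AB/A_AB = 56900/995.4 = 57.16 MPa.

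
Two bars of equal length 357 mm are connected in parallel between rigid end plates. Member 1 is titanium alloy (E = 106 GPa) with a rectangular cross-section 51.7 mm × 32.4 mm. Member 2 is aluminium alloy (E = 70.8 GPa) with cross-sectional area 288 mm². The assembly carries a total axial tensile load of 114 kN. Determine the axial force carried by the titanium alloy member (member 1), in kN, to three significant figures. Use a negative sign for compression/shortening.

A_1 = 1675 mm².
Equal strain + equilibrium ⇒ each member carries load in proportion to AE: A₁E₁ = 177600000 N, A₂E₂ = 20390000 N, ΣAE = 197900000 N.
F₁ = P·A₁E₁/ΣAE = 114000·177600000/197900000 = 102300 N.

102 kN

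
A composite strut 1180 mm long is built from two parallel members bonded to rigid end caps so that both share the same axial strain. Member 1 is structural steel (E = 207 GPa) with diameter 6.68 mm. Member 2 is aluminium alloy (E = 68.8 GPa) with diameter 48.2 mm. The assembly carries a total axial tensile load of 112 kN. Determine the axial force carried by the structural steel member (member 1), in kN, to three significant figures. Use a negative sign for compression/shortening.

A_1 = 35.05 mm².
A_2 = 1825 mm².
Equal strain + equilibrium ⇒ each member carries load in proportion to AE: A₁E₁ = 7255000 N, A₂E₂ = 125500000 N, ΣAE = 132800000 N.
F₁ = P·A₁E₁/ΣAE = 112000·7255000/132800000 = 6119 N.

6.12 kN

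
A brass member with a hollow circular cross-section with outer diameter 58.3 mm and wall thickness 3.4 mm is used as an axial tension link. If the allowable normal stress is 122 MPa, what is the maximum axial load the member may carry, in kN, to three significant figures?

71.5 kN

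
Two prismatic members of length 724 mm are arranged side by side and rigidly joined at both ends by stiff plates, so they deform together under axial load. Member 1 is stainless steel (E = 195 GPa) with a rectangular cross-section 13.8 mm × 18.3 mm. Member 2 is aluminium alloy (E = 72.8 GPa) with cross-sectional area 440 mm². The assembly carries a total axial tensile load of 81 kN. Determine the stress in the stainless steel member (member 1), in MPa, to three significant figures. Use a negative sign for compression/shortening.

194 MPa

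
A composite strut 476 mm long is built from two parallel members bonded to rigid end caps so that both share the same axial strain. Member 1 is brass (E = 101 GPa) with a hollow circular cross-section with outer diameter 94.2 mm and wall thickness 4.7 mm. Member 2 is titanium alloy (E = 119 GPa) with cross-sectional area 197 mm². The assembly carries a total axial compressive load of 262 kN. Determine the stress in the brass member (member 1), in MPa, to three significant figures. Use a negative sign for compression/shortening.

-169 MPa

A_1 = 1322 mm².
Equal strain + equilibrium ⇒ each member carries load in proportion to AE: A₁E₁ = 133500000 N, A₂E₂ = 23440000 N, ΣAE = 156900000 N.
σ₁ = P·E₁/ΣAE = -262000·101000/156900000 = -168.6 MPa.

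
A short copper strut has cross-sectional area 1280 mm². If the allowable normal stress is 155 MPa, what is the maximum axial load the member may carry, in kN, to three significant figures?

198 kN

P_max = σ_allow · A = 155 · 1280 = 198400 N = 198.4 kN.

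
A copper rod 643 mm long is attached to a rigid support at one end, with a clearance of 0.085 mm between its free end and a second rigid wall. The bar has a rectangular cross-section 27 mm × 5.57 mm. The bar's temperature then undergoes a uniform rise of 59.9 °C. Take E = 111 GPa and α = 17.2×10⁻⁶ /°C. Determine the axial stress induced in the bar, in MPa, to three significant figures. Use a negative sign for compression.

Free thermal expansion αLΔT = 17.2e-6 · 643 · 59.9 = 0.6625 mm.
The walls engage after the gap closes; constrained expansion = 0.6625 − 0.085 = 0.5775 mm.
The walls impose strain ε = −(0.5775)/643 = -8.9809e-04; σ = Eε = 111000 · -8.9809e-04 = -99.69 MPa.

-99.7 MPa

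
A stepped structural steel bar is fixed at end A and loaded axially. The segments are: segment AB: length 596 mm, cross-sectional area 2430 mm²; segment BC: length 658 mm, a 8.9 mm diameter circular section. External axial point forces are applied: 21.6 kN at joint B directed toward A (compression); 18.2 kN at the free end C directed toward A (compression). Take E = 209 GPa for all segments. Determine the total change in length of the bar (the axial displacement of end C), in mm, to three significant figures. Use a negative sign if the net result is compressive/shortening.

-0.968 mm

Internal axial forces (sectioning from the free end, tension +): N_BC = -18.2 kN, N_AB = -39.8 kN.
A_BC = 62.21 mm².
δ_AB = -39800·596/(2430·209000) = -0.04671 mm
δ_BC = -18200·658/(62.21·209000) = -0.921 mm
δ = Σδ_i = -0.9678 mm.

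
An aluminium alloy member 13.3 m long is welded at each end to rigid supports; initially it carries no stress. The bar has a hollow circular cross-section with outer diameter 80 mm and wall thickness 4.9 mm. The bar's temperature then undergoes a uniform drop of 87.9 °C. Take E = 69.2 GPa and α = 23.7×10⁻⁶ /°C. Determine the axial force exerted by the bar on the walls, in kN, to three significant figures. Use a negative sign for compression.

167 kN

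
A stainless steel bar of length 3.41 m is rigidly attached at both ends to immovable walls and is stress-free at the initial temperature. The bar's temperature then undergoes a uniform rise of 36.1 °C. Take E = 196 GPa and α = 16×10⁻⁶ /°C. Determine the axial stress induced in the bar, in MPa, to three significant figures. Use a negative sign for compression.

-113 MPa

Free thermal expansion αLΔT = 16e-6 · 3410 · 36.1 = 1.97 mm.
The walls impose strain ε = −(1.97)/3410 = -5.7760e-04; σ = Eε = 196000 · -5.7760e-04 = -113.2 MPa.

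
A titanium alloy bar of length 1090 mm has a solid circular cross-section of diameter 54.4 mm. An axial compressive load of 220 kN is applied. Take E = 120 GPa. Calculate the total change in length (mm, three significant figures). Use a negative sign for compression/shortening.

A = 2324 mm².
δ_mech = NL/(AE) = -220000·1090/(2324·120000) = -0.8598 mm.

-0.860 mm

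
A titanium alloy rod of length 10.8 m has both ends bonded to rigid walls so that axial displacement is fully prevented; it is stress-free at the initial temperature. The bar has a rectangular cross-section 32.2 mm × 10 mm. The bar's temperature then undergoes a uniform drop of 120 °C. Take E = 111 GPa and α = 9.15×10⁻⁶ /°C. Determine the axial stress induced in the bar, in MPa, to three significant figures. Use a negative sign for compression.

122 MPa

Free thermal expansion αLΔT = 9.15e-6 · 10800 · -120 = -11.86 mm.
The walls impose strain ε = −(-11.86)/10800 = 1.0980e-03; σ = Eε = 111000 · 1.0980e-03 = 121.9 MPa.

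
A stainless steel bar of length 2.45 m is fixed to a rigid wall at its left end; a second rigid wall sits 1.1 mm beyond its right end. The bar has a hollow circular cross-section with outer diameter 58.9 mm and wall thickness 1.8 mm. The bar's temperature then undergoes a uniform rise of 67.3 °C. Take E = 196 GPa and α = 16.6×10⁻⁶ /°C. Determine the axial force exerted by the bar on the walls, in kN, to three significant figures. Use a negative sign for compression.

Free thermal expansion αLΔT = 16.6e-6 · 2450 · 67.3 = 2.737 mm.
The walls engage after the gap closes; constrained expansion = 2.737 − 1.1 = 1.637 mm.
The walls impose strain ε = −(1.637)/2450 = -6.6820e-04; σ = Eε = 196000 · -6.6820e-04 = -131 MPa.
Wall reaction R = σ·A = -131·322.9 = -42290 N = -42.29 kN.

-42.3 kN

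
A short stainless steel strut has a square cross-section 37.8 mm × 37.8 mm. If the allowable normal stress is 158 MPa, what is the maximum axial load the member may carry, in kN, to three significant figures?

226 kN

A = 1429 mm².
P_max = σ_allow · A = 158 · 1429 = 225800 N = 225.8 kN.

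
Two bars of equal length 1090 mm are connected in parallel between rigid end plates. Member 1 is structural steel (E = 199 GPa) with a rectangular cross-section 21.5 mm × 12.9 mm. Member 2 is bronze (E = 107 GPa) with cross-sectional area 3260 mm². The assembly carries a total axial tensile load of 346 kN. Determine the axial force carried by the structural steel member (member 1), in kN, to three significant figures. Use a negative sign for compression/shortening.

47.3 kN

A_1 = 277.4 mm².
Equal strain + equilibrium ⇒ each member carries load in proportion to AE: A₁E₁ = 55190000 N, A₂E₂ = 348800000 N, ΣAE = 404000000 N.
F₁ = P·A₁E₁/ΣAE = 346000·55190000/404000000 = 47270 N.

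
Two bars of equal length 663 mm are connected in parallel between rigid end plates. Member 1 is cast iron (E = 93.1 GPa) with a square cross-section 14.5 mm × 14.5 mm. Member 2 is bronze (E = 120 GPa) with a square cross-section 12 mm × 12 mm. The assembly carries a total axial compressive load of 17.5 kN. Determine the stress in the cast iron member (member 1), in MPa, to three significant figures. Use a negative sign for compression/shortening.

-44.2 MPa

A_1 = 210.2 mm².
A_2 = 144 mm².
Equal strain + equilibrium ⇒ each member carries load in proportion to AE: A₁E₁ = 19570000 N, A₂E₂ = 17280000 N, ΣAE = 36850000 N.
σ₁ = P·E₁/ΣAE = -17500·93100/36850000 = -44.21 MPa.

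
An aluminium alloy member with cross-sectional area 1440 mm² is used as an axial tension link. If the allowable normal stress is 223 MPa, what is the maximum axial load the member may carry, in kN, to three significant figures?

321 kN

P_max = σ_allow · A = 223 · 1440 = 321100 N = 321.1 kN.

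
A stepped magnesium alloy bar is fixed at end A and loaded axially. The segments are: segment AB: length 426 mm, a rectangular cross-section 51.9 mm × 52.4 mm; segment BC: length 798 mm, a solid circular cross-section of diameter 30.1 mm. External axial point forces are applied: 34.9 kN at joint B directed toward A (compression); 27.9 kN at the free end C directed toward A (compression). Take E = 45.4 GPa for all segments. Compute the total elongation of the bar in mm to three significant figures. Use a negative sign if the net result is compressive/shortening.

-0.906 mm

Internal axial forces (sectioning from the free end, tension +): N_BC = -27.9 kN, N_AB = -62.8 kN.
A_AB = 2720 mm².
A_BC = 711.6 mm².
δ_AB = -62800·426/(2720·45400) = -0.2167 mm
δ_BC = -27900·798/(711.6·45400) = -0.6892 mm
δ = Σδ_i = -0.9059 mm.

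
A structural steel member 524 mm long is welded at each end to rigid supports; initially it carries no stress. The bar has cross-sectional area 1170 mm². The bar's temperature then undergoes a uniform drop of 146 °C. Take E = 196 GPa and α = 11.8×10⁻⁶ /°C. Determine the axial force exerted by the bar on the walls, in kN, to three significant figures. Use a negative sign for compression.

395 kN

Free thermal expansion αLΔT = 11.8e-6 · 524 · -146 = -0.9027 mm.
The walls impose strain ε = −(-0.9027)/524 = 1.7228e-03; σ = Eε = 196000 · 1.7228e-03 = 337.7 MPa.
Wall reaction R = σ·A = 337.7·1170 = 395100 N = 395.1 kN.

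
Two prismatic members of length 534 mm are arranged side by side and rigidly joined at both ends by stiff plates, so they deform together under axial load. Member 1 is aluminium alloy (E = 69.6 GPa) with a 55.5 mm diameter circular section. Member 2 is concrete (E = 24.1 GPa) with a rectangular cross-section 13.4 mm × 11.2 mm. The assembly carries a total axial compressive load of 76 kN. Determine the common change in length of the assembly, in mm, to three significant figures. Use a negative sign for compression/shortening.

A_1 = 2419 mm².
A_2 = 150.1 mm².
Equal strain + equilibrium ⇒ each member carries load in proportion to AE: A₁E₁ = 168400000 N, A₂E₂ = 3617000 N, ΣAE = 172000000 N.
δ = PL/ΣAE = -76000·534/172000000 = -0.236 mm.

-0.236 mm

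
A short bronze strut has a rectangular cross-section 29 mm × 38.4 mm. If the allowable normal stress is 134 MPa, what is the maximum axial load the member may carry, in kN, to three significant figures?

149 kN

A = 1114 mm².
P_max = σ_allow · A = 134 · 1114 = 149200 N = 149.2 kN.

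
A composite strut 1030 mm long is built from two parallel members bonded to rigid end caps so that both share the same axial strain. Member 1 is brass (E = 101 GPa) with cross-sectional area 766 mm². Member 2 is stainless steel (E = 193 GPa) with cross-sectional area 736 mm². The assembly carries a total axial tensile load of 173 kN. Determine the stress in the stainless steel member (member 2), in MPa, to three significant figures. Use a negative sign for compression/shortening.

Equal strain + equilibrium ⇒ each member carries load in proportion to AE: A₁E₁ = 77370000 N, A₂E₂ = 142000000 N, ΣAE = 219400000 N.
σ₂ = P·E₂/ΣAE = 173000·193000/219400000 = 152.2 MPa.

152 MPa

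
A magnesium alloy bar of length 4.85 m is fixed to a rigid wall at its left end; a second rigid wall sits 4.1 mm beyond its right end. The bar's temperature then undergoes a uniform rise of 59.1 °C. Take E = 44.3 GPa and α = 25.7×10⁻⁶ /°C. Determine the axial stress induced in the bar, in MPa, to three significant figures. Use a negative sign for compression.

Free thermal expansion αLΔT = 25.7e-6 · 4850 · 59.1 = 7.367 mm.
The walls engage after the gap closes; constrained expansion = 7.367 − 4.1 = 3.267 mm.
The walls impose strain ε = −(3.267)/4850 = -6.7351e-04; σ = Eε = 44300 · -6.7351e-04 = -29.84 MPa.

-29.8 MPa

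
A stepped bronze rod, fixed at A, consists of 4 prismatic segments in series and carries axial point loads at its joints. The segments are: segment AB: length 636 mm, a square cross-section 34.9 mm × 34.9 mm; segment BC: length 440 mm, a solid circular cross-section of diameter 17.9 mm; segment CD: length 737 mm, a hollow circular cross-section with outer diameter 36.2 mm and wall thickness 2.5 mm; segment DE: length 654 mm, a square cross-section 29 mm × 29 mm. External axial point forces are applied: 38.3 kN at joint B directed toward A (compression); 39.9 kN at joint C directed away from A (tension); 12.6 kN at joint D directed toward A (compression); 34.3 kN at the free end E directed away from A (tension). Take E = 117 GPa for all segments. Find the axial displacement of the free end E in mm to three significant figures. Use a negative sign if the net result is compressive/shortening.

Internal axial forces (sectioning from the free end, tension +): N_DE = 34.3 kN, N_CD = 21.7 kN, N_BC = 61.6 kN, N_AB = 23.3 kN.
A_AB = 1218 mm².
A_BC = 251.6 mm².
A_CD = 264.7 mm².
A_DE = 841 mm².
δ_AB = 23300·636/(1218·117000) = 0.104 mm
δ_BC = 61600·440/(251.6·117000) = 0.9206 mm
δ_CD = 21700·737/(264.7·117000) = 0.5164 mm
δ_DE = 34300·654/(841·117000) = 0.228 mm
δ = Σδ_i = 1.769 mm.

1.77 mm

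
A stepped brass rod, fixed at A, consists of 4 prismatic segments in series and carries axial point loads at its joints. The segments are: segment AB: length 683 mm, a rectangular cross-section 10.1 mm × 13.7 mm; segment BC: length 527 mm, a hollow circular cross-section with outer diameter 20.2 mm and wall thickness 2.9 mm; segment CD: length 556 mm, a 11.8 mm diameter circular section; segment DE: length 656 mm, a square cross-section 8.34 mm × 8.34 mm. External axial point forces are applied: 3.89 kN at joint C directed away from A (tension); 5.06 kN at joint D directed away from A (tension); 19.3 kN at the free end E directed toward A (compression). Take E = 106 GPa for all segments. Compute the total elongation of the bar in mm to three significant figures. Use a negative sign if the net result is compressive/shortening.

-3.21 mm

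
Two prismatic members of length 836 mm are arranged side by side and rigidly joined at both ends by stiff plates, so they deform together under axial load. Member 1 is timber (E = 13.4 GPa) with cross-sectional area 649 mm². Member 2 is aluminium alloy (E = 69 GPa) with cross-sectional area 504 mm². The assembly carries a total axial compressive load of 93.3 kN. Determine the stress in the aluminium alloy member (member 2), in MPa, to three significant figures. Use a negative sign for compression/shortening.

Equal strain + equilibrium ⇒ each member carries load in proportion to AE: A₁E₁ = 8697000 N, A₂E₂ = 34780000 N, ΣAE = 43470000 N.
σ₂ = P·E₂/ΣAE = -93300·69000/43470000 = -148.1 MPa.

-148 MPa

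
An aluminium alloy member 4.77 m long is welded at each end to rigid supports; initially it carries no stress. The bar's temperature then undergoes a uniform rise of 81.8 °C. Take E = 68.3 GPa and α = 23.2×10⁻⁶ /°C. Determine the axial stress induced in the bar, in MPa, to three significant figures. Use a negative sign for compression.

-130 MPa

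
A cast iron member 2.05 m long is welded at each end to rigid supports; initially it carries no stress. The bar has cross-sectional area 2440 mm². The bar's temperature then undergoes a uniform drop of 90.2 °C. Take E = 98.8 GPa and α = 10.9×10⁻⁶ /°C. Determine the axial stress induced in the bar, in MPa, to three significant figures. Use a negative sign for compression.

97.1 MPa

Free thermal expansion αLΔT = 10.9e-6 · 2050 · -90.2 = -2.016 mm.
The walls impose strain ε = −(-2.016)/2050 = 9.8318e-04; σ = Eε = 98800 · 9.8318e-04 = 97.14 MPa.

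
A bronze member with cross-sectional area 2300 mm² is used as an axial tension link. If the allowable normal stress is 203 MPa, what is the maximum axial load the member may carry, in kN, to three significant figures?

P_max = σ_allow · A = 203 · 2300 = 466900 N = 466.9 kN.

467 kN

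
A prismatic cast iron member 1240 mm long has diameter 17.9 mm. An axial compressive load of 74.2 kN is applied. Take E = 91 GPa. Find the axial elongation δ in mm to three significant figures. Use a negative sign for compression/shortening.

A = 251.6 mm².
δ_mech = NL/(AE) = -74200·1240/(251.6·91000) = -4.018 mm.

-4.02 mm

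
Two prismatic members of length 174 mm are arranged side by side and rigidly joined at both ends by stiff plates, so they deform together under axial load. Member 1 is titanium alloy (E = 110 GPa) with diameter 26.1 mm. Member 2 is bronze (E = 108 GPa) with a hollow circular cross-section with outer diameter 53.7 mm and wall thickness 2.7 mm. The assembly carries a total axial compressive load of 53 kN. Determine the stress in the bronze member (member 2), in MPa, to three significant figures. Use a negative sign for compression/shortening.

A_1 = 535 mm².
A_2 = 432.6 mm².
Equal strain + equilibrium ⇒ each member carries load in proportion to AE: A₁E₁ = 58850000 N, A₂E₂ = 46720000 N, ΣAE = 105600000 N.
σ₂ = P·E₂/ΣAE = -53000·108000/105600000 = -54.22 MPa.

-54.2 MPa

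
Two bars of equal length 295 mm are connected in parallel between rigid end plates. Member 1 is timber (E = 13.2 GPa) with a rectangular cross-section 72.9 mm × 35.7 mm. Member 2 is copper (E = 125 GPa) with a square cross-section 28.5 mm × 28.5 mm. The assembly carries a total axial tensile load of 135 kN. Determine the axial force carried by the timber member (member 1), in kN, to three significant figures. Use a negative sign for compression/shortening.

A_1 = 2603 mm².
A_2 = 812.2 mm².
Equal strain + equilibrium ⇒ each member carries load in proportion to AE: A₁E₁ = 34350000 N, A₂E₂ = 101500000 N, ΣAE = 135900000 N.
F₁ = P·A₁E₁/ΣAE = 135000·34350000/135900000 = 34130 N.

34.1 kN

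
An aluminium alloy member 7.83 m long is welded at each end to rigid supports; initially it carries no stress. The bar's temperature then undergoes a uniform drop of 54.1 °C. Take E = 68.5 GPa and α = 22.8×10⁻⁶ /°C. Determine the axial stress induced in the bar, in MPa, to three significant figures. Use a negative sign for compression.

84.5 MPa

Free thermal expansion αLΔT = 22.8e-6 · 7830 · -54.1 = -9.658 mm.
The walls impose strain ε = −(-9.658)/7830 = 1.2335e-03; σ = Eε = 68500 · 1.2335e-03 = 84.49 MPa.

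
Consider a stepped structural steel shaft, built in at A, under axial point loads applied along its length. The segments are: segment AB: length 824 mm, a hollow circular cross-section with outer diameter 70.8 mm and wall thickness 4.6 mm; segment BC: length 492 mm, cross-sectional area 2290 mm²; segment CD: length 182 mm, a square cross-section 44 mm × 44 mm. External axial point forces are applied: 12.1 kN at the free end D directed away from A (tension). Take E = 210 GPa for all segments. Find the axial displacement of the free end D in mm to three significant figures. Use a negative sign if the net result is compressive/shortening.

0.0674 mm

Internal axial forces (sectioning from the free end, tension +): N_CD = 12.1 kN, N_BC = 12.1 kN, N_AB = 12.1 kN.
A_AB = 956.7 mm².
A_CD = 1936 mm².
δ_AB = 12100·824/(956.7·210000) = 0.04963 mm
δ_BC = 12100·492/(2290·210000) = 0.01238 mm
δ_CD = 12100·182/(1936·210000) = 0.005417 mm
δ = Σδ_i = 0.06742 mm.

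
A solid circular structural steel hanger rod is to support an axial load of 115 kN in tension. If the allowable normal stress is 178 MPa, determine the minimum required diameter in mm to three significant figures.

28.7 mm

Required area A ≥ P/σ_allow = 115000/178 = 646.1 mm².
For a solid circular section, d ≥ √(4A/π) = 28.68 mm.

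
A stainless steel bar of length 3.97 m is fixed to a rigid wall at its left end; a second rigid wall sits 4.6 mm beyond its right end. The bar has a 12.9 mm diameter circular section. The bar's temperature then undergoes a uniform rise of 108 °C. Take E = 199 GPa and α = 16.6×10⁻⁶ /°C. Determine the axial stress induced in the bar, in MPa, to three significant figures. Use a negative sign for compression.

Free thermal expansion αLΔT = 16.6e-6 · 3970 · 108 = 7.117 mm.
The walls engage after the gap closes; constrained expansion = 7.117 − 4.6 = 2.517 mm.
The walls impose strain ε = −(2.517)/3970 = -6.3411e-04; σ = Eε = 199000 · -6.3411e-04 = -126.2 MPa.

-126 MPa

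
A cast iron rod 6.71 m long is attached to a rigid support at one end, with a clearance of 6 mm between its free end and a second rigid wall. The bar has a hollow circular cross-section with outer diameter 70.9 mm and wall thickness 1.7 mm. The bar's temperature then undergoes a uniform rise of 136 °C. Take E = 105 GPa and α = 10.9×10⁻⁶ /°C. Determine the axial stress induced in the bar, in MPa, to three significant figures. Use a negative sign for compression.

Free thermal expansion αLΔT = 10.9e-6 · 6710 · 136 = 9.947 mm.
The walls engage after the gap closes; constrained expansion = 9.947 − 6 = 3.947 mm.
The walls impose strain ε = −(3.947)/6710 = -5.8821e-04; σ = Eε = 105000 · -5.8821e-04 = -61.76 MPa.

-61.8 MPa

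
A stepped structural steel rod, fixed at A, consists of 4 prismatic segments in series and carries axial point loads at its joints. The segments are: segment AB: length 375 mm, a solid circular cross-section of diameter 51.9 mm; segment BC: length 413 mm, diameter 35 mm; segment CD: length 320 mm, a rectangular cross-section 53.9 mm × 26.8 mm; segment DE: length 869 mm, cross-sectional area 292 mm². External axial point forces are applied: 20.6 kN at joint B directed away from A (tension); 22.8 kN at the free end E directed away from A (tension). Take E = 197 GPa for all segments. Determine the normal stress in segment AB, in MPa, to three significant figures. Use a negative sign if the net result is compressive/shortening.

Internal axial forces (sectioning from the free end, tension +): N_DE = 22.8 kN, N_CD = 22.8 kN, N_BC = 22.8 kN, N_AB = 43.4 kN.
A_AB = 2116 mm².
σ_AB = N_AB/A_AB = 43400/2116 = 20.51 MPa.

20.5 MPa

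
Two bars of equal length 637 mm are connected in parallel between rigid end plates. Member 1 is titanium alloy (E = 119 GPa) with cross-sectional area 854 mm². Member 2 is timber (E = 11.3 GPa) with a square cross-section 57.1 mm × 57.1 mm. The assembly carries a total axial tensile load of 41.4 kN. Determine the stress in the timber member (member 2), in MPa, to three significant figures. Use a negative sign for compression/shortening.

3.38 MPa

A_2 = 3260 mm².
Equal strain + equilibrium ⇒ each member carries load in proportion to AE: A₁E₁ = 101600000 N, A₂E₂ = 36840000 N, ΣAE = 138500000 N.
σ₂ = P·E₂/ΣAE = 41400·11300/138500000 = 3.379 MPa.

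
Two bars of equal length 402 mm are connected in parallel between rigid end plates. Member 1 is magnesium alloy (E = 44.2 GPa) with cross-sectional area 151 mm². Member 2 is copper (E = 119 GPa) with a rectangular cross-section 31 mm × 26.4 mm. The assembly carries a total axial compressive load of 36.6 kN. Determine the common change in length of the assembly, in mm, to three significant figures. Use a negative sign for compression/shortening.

A_2 = 818.4 mm².
Equal strain + equilibrium ⇒ each member carries load in proportion to AE: A₁E₁ = 6674000 N, A₂E₂ = 97390000 N, ΣAE = 104100000 N.
δ = PL/ΣAE = -36600·402/104100000 = -0.1414 mm.

-0.141 mm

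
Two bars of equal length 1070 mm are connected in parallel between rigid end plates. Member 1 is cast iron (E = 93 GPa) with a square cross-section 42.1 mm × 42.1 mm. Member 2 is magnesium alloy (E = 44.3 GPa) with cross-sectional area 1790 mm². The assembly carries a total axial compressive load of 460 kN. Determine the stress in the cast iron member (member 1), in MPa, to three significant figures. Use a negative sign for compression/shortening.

A_1 = 1772 mm².
Equal strain + equilibrium ⇒ each member carries load in proportion to AE: A₁E₁ = 164800000 N, A₂E₂ = 79300000 N, ΣAE = 244100000 N.
σ₁ = P·E₁/ΣAE = -460000·93000/244100000 = -175.2 MPa.

-175 MPa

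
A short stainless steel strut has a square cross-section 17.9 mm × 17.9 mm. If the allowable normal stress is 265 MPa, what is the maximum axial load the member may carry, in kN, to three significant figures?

A = 320.4 mm².
P_max = σ_allow · A = 265 · 320.4 = 84910 N = 84.91 kN.

84.9 kN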